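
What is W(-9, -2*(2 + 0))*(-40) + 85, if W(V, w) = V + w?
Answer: 605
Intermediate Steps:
W(-9, -2*(2 + 0))*(-40) + 85 = (-9 - 2*(2 + 0))*(-40) + 85 = (-9 - 2*2)*(-40) + 85 = (-9 - 4)*(-40) + 85 = -13*(-40) + 85 = 520 + 85 = 605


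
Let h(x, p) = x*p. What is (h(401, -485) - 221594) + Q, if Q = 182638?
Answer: -233441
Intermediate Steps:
h(x, p) = p*x
(h(401, -485) - 221594) + Q = (-485*401 - 221594) + 182638 = (-194485 - 221594) + 182638 = -416079 + 182638 = -233441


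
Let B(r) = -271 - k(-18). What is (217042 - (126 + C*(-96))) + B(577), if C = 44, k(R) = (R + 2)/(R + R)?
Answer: 1987817/9 ≈ 2.2087e+5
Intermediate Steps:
k(R) = (2 + R)/(2*R) (k(R) = (2 + R)/((2*R)) = (2 + R)*(1/(2*R)) = (2 + R)/(2*R))
B(r) = -2443/9 (B(r) = -271 - (2 - 18)/(2*(-18)) = -271 - (-1)*(-16)/(2*18) = -271 - 1*4/9 = -271 - 4/9 = -2443/9)
(217042 - (126 + C*(-96))) + B(577) = (217042 - (126 + 44*(-96))) - 2443/9 = (217042 - (126 - 4224)) - 2443/9 = (217042 - 1*(-4098)) - 2443/9 = (217042 + 4098) - 2443/9 = 221140 - 2443/9 = 1987817/9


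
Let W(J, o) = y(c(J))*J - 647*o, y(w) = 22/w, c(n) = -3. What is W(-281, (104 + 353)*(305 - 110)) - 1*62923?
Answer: -173154802/3 ≈ -5.7718e+7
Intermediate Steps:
W(J, o) = -647*o - 22*J/3 (W(J, o) = (22/(-3))*J - 647*o = (22*(-⅓))*J - 647*o = -22*J/3 - 647*o = -647*o - 22*J/3)
W(-281, (104 + 353)*(305 - 110)) - 1*62923 = (-647*(104 + 353)*(305 - 110) - 22/3*(-281)) - 1*62923 = (-295679*195 + 6182/3) - 62923 = (-647*89115 + 6182/3) - 62923 = (-57657405 + 6182/3) - 62923 = -172966033/3 - 62923 = -173154802/3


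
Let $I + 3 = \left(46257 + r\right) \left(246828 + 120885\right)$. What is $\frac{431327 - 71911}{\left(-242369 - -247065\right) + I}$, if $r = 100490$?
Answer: $\frac{44927}{6745098038} \approx 6.6607 \cdot 10^{-6}$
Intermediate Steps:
$I = 53960779608$ ($I = -3 + \left(46257 + 100490\right) \left(246828 + 120885\right) = -3 + 146747 \cdot 367713 = -3 + 53960779611 = 53960779608$)
$\frac{431327 - 71911}{\left(-242369 - -247065\right) + I} = \frac{431327 - 71911}{\left(-242369 - -247065\right) + 53960779608} = \frac{359416}{\left(-242369 + 247065\right) + 53960779608} = \frac{359416}{4696 + 53960779608} = \frac{359416}{53960784304} = 359416 \cdot \frac{1}{53960784304} = \frac{44927}{6745098038}$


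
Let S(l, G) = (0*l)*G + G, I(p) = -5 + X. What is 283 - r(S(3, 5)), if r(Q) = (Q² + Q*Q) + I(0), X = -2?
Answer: 240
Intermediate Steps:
I(p) = -7 (I(p) = -5 - 2 = -7)
S(l, G) = G (S(l, G) = 0*G + G = 0 + G = G)
r(Q) = -7 + 2*Q² (r(Q) = (Q² + Q*Q) - 7 = (Q² + Q²) - 7 = 2*Q² - 7 = -7 + 2*Q²)
283 - r(S(3, 5)) = 283 - (-7 + 2*5²) = 283 - (-7 + 2*25) = 283 - (-7 + 50) = 283 - 1*43 = 283 - 43 = 240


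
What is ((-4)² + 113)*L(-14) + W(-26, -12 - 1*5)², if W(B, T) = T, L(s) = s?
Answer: -1517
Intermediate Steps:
((-4)² + 113)*L(-14) + W(-26, -12 - 1*5)² = ((-4)² + 113)*(-14) + (-12 - 1*5)² = (16 + 113)*(-14) + (-12 - 5)² = 129*(-14) + (-17)² = -1806 + 289 = -1517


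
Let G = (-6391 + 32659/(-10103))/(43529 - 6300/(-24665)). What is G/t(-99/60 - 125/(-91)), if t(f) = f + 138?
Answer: -52726458504720/49434467378807837 ≈ -0.0010666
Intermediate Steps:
t(f) = 138 + f
G = -318676397556/2169415341151 (G = (-6391 + 32659*(-1/10103))/(43529 - 6300*(-1/24665)) = (-6391 - 32659/10103)/(43529 + 1260/4933) = -64600932/(10103*214729817/4933) = -64600932/10103*4933/214729817 = -318676397556/2169415341151 ≈ -0.14689)
G/t(-99/60 - 125/(-91)) = -318676397556/(2169415341151*(138 + (-99/60 - 125/(-91)))) = -318676397556/(2169415341151*(138 + (-99*1/60 - 125*(-1/91)))) = -318676397556/(2169415341151*(138 + (-33/20 + 125/91))) = -318676397556/(2169415341151*(138 - 503/1820)) = -318676397556/(2169415341151*250657/1820) = -318676397556/2169415341151*1820/250657 = -52726458504720/49434467378807837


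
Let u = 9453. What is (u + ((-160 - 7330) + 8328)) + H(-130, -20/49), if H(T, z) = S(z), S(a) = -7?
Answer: 10284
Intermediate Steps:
H(T, z) = -7
(u + ((-160 - 7330) + 8328)) + H(-130, -20/49) = (9453 + ((-160 - 7330) + 8328)) - 7 = (9453 + (-7490 + 8328)) - 7 = (9453 + 838) - 7 = 10291 - 7 = 10284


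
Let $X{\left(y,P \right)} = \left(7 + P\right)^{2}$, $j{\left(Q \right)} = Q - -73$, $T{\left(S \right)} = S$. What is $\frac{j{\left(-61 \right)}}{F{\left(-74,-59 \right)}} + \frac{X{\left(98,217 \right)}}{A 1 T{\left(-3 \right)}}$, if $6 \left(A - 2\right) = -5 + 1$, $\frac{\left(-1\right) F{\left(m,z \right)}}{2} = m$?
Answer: $- \frac{464125}{37} \approx -12544.0$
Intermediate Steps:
$F{\left(m,z \right)} = - 2 m$
$j{\left(Q \right)} = 73 + Q$ ($j{\left(Q \right)} = Q + 73 = 73 + Q$)
$A = \frac{4}{3}$ ($A = 2 + \frac{-5 + 1}{6} = 2 + \frac{1}{6} \left(-4\right) = 2 - \frac{2}{3} = \frac{4}{3} \approx 1.3333$)
$\frac{j{\left(-61 \right)}}{F{\left(-74,-59 \right)}} + \frac{X{\left(98,217 \right)}}{A 1 T{\left(-3 \right)}} = \frac{73 - 61}{\left(-2\right) \left(-74\right)} + \frac{\left(7 + 217\right)^{2}}{\frac{4}{3} \cdot 1 \left(-3\right)} = \frac{12}{148} + \frac{224^{2}}{\frac{4}{3} \left(-3\right)} = 12 \cdot \frac{1}{148} + \frac{50176}{-4} = \frac{3}{37} + 50176 \left(- \frac{1}{4}\right) = \frac{3}{37} - 12544 = - \frac{464125}{37}$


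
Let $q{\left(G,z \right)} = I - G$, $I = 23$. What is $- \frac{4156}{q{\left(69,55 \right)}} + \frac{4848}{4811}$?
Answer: $\frac{10108762}{110653} \approx 91.355$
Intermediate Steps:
$q{\left(G,z \right)} = 23 - G$
$- \frac{4156}{q{\left(69,55 \right)}} + \frac{4848}{4811} = - \frac{4156}{23 - 69} + \frac{4848}{4811} = - \frac{4156}{23 - 69} + 4848 \cdot \frac{1}{4811} = - \frac{4156}{-46} + \frac{4848}{4811} = \left(-4156\right) \left(- \frac{1}{46}\right) + \frac{4848}{4811} = \frac{2078}{23} + \frac{4848}{4811} = \frac{10108762}{110653}$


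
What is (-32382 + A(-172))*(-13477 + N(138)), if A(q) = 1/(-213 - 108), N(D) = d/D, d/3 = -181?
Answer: 6445944798629/14766 ≈ 4.3654e+8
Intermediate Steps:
d = -543 (d = 3*(-181) = -543)
N(D) = -543/D
A(q) = -1/321 (A(q) = 1/(-321) = -1/321)
(-32382 + A(-172))*(-13477 + N(138)) = (-32382 - 1/321)*(-13477 - 543/138) = -10394623*(-13477 - 543*1/138)/321 = -10394623*(-13477 - 181/46)/321 = -10394623/321*(-620123/46) = 6445944798629/14766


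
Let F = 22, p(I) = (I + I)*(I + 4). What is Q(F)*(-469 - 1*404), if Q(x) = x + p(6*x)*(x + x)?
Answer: -1379163654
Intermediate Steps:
p(I) = 2*I*(4 + I) (p(I) = (2*I)*(4 + I) = 2*I*(4 + I))
Q(x) = x + 24*x²*(4 + 6*x) (Q(x) = x + (2*(6*x)*(4 + 6*x))*(x + x) = x + (12*x*(4 + 6*x))*(2*x) = x + 24*x²*(4 + 6*x))
Q(F)*(-469 - 1*404) = (22*(1 + 48*22*(2 + 3*22)))*(-469 - 1*404) = (22*(1 + 48*22*(2 + 66)))*(-469 - 404) = (22*(1 + 48*22*68))*(-873) = (22*(1 + 71808))*(-873) = (22*71809)*(-873) = 1579798*(-873) = -1379163654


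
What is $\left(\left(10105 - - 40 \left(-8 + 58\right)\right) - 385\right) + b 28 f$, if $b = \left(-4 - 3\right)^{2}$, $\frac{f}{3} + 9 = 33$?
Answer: $110504$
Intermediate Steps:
$f = 72$ ($f = -27 + 3 \cdot 33 = -27 + 99 = 72$)
$b = 49$ ($b = \left(-7\right)^{2} = 49$)
$\left(\left(10105 - - 40 \left(-8 + 58\right)\right) - 385\right) + b 28 f = \left(\left(10105 - - 40 \left(-8 + 58\right)\right) - 385\right) + 49 \cdot 28 \cdot 72 = \left(\left(10105 - \left(-40\right) 50\right) - 385\right) + 1372 \cdot 72 = \left(\left(10105 - -2000\right) - 385\right) + 98784 = \left(\left(10105 + 2000\right) - 385\right) + 98784 = \left(12105 - 385\right) + 98784 = 11720 + 98784 = 110504$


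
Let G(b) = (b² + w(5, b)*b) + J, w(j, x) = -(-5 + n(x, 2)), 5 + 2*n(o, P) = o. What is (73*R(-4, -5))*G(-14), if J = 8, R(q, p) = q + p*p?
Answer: 1533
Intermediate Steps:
R(q, p) = q + p²
n(o, P) = -5/2 + o/2
w(j, x) = 15/2 - x/2 (w(j, x) = -(-5 + (-5/2 + x/2)) = -(-15/2 + x/2) = 15/2 - x/2)
G(b) = 8 + b² + b*(15/2 - b/2) (G(b) = (b² + (15/2 - b/2)*b) + 8 = (b² + b*(15/2 - b/2)) + 8 = 8 + b² + b*(15/2 - b/2))
(73*R(-4, -5))*G(-14) = (73*(-4 + (-5)²))*(8 + (½)*(-14)² + (15/2)*(-14)) = (73*(-4 + 25))*(8 + (½)*196 - 105) = (73*21)*(8 + 98 - 105) = 1533*1 = 1533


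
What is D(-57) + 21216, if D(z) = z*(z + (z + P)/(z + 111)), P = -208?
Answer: 445405/18 ≈ 24745.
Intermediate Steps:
D(z) = z*(z + (-208 + z)/(111 + z)) (D(z) = z*(z + (z - 208)/(z + 111)) = z*(z + (-208 + z)/(111 + z)))
D(-57) + 21216 = -57*(-208 + (-57)² + 112*(-57))/(111 - 57) + 21216 = -57*(-208 + 3249 - 6384)/54 + 21216 = -57*1/54*(-3343) + 21216 = 63517/18 + 21216 = 445405/18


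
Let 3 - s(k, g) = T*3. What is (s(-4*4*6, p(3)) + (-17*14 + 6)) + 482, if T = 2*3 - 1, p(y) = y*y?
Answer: 238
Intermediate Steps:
p(y) = y²
T = 5 (T = 6 - 1 = 5)
s(k, g) = -12 (s(k, g) = 3 - 5*3 = 3 - 1*15 = 3 - 15 = -12)
(s(-4*4*6, p(3)) + (-17*14 + 6)) + 482 = (-12 + (-17*14 + 6)) + 482 = (-12 + (-238 + 6)) + 482 = (-12 - 232) + 482 = -244 + 482 = 238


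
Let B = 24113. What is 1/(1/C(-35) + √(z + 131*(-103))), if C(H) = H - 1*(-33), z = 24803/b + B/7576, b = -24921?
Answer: -94400748/2547132773357 - 6*I*√13358154628311321738/2547132773357 ≈ -3.7062e-5 - 0.0086094*I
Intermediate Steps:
z = 413012545/188801496 (z = 24803/(-24921) + 24113/7576 = 24803*(-1/24921) + 24113*(1/7576) = -24803/24921 + 24113/7576 = 413012545/188801496 ≈ 2.1875)
C(H) = 33 + H (C(H) = H + 33 = 33 + H)
1/(1/C(-35) + √(z + 131*(-103))) = 1/(1/(33 - 35) + √(413012545/188801496 + 131*(-103))) = 1/(1/(-2) + √(413012545/188801496 - 13493)) = 1/(-½ + √(-2547085572983/188801496)) = 1/(-½ + I*√13358154628311321738/31466916)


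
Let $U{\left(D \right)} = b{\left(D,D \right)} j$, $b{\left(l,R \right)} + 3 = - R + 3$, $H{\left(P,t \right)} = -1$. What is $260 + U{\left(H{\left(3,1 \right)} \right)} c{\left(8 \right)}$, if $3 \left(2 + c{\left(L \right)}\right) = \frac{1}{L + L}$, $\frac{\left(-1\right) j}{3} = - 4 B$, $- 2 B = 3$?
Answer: $\frac{2365}{8} \approx 295.63$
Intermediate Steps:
$B = - \frac{3}{2}$ ($B = \left(- \frac{1}{2}\right) 3 = - \frac{3}{2} \approx -1.5$)
$b{\left(l,R \right)} = - R$ ($b{\left(l,R \right)} = -3 - \left(-3 + R\right) = - R$)
$j = -18$ ($j = - 3 \left(\left(-4\right) \left(- \frac{3}{2}\right)\right) = \left(-3\right) 6 = -18$)
$U{\left(D \right)} = 18 D$ ($U{\left(D \right)} = - D \left(-18\right) = 18 D$)
$c{\left(L \right)} = -2 + \frac{1}{6 L}$ ($c{\left(L \right)} = -2 + \frac{1}{3 \left(L + L\right)} = -2 + \frac{1}{3 \cdot 2 L} = -2 + \frac{\frac{1}{2} \frac{1}{L}}{3} = -2 + \frac{1}{6 L}$)
$260 + U{\left(H{\left(3,1 \right)} \right)} c{\left(8 \right)} = 260 + 18 \left(-1\right) \left(-2 + \frac{1}{6 \cdot 8}\right) = 260 - 18 \left(-2 + \frac{1}{6} \cdot \frac{1}{8}\right) = 260 - 18 \left(-2 + \frac{1}{48}\right) = 260 - - \frac{285}{8} = 260 + \frac{285}{8} = \frac{2365}{8}$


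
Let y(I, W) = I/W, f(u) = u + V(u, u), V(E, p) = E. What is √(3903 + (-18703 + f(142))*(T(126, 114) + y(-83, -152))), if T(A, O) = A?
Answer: 37*I*√9817718/76 ≈ 1525.4*I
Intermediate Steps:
f(u) = 2*u (f(u) = u + u = 2*u)
√(3903 + (-18703 + f(142))*(T(126, 114) + y(-83, -152))) = √(3903 + (-18703 + 2*142)*(126 - 83/(-152))) = √(3903 + (-18703 + 284)*(126 - 83*(-1/152))) = √(3903 - 18419*(126 + 83/152)) = √(3903 - 18419*19235/152) = √(3903 - 354289465/152) = √(-353696209/152) = 37*I*√9817718/76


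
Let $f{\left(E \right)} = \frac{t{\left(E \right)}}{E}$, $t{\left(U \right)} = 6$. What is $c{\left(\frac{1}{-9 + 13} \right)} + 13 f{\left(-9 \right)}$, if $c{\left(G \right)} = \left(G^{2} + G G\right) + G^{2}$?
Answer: $- \frac{407}{48} \approx -8.4792$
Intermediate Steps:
$c{\left(G \right)} = 3 G^{2}$ ($c{\left(G \right)} = \left(G^{2} + G^{2}\right) + G^{2} = 2 G^{2} + G^{2} = 3 G^{2}$)
$f{\left(E \right)} = \frac{6}{E}$
$c{\left(\frac{1}{-9 + 13} \right)} + 13 f{\left(-9 \right)} = 3 \left(\frac{1}{-9 + 13}\right)^{2} + 13 \frac{6}{-9} = 3 \left(\frac{1}{4}\right)^{2} + 13 \cdot 6 \left(- \frac{1}{9}\right) = \frac{3}{16} + 13 \left(- \frac{2}{3}\right) = 3 \cdot \frac{1}{16} - \frac{26}{3} = \frac{3}{16} - \frac{26}{3} = - \frac{407}{48}$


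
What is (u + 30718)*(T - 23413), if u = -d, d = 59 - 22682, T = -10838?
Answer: -1826982591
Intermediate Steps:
d = -22623
u = 22623 (u = -1*(-22623) = 22623)
(u + 30718)*(T - 23413) = (22623 + 30718)*(-10838 - 23413) = 53341*(-34251) = -1826982591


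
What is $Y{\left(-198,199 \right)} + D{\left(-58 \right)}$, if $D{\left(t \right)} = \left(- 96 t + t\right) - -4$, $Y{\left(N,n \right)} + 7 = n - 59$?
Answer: $5647$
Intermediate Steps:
$Y{\left(N,n \right)} = -66 + n$ ($Y{\left(N,n \right)} = -7 + \left(n - 59\right) = -7 + \left(-59 + n\right) = -66 + n$)
$D{\left(t \right)} = 4 - 95 t$ ($D{\left(t \right)} = - 95 t + 4 = 4 - 95 t$)
$Y{\left(-198,199 \right)} + D{\left(-58 \right)} = \left(-66 + 199\right) + \left(4 - -5510\right) = 133 + \left(4 + 5510\right) = 133 + 5514 = 5647$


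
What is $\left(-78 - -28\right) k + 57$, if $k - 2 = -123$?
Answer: $6107$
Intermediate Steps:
$k = -121$ ($k = 2 - 123 = -121$)
$\left(-78 - -28\right) k + 57 = \left(-78 - -28\right) \left(-121\right) + 57 = \left(-78 + 28\right) \left(-121\right) + 57 = \left(-50\right) \left(-121\right) + 57 = 6050 + 57 = 6107$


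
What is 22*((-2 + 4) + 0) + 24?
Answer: 68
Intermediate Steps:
22*((-2 + 4) + 0) + 24 = 22*(2 + 0) + 24 = 22*2 + 24 = 44 + 24 = 68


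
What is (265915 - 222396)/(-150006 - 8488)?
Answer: -6217/22642 ≈ -0.27458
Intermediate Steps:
(265915 - 222396)/(-150006 - 8488) = 43519/(-158494) = 43519*(-1/158494) = -6217/22642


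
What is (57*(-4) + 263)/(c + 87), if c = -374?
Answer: -5/41 ≈ -0.12195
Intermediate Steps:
(57*(-4) + 263)/(c + 87) = (57*(-4) + 263)/(-374 + 87) = (-228 + 263)/(-287) = 35*(-1/287) = -5/41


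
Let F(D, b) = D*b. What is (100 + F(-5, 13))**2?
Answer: 1225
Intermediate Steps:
(100 + F(-5, 13))**2 = (100 - 5*13)**2 = (100 - 65)**2 = 35**2 = 1225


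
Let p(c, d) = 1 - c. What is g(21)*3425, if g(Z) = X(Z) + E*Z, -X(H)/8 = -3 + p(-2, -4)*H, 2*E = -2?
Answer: -1715925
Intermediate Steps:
E = -1 (E = (½)*(-2) = -1)
X(H) = 24 - 24*H (X(H) = -8*(-3 + (1 - 1*(-2))*H) = -8*(-3 + (1 + 2)*H) = -8*(-3 + 3*H) = 24 - 24*H)
g(Z) = 24 - 25*Z (g(Z) = (24 - 24*Z) - Z = 24 - 25*Z)
g(21)*3425 = (24 - 25*21)*3425 = (24 - 525)*3425 = -501*3425 = -1715925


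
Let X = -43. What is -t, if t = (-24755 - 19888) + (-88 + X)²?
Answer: 27482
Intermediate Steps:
t = -27482 (t = (-24755 - 19888) + (-88 - 43)² = -44643 + (-131)² = -44643 + 17161 = -27482)
-t = -1*(-27482) = 27482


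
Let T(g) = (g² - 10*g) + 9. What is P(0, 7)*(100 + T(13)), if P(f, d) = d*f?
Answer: 0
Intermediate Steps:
T(g) = 9 + g² - 10*g
P(0, 7)*(100 + T(13)) = (7*0)*(100 + (9 + 13² - 10*13)) = 0*(100 + (9 + 169 - 130)) = 0*(100 + 48) = 0*148 = 0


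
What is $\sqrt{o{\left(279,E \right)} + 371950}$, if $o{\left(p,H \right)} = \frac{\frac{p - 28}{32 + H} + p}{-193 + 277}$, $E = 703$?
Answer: $\frac{\sqrt{200938485265}}{735} \approx 609.88$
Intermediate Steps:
$o{\left(p,H \right)} = \frac{p}{84} + \frac{-28 + p}{84 \left(32 + H\right)}$ ($o{\left(p,H \right)} = \frac{\frac{-28 + p}{32 + H} + p}{84} = \left(\frac{-28 + p}{32 + H} + p\right) \frac{1}{84} = \left(p + \frac{-28 + p}{32 + H}\right) \frac{1}{84} = \frac{p}{84} + \frac{-28 + p}{84 \left(32 + H\right)}$)
$\sqrt{o{\left(279,E \right)} + 371950} = \sqrt{\frac{-28 + 33 \cdot 279 + 703 \cdot 279}{84 \left(32 + 703\right)} + 371950} = \sqrt{\frac{-28 + 9207 + 196137}{84 \cdot 735} + 371950} = \sqrt{\frac{1}{84} \cdot \frac{1}{735} \cdot 205316 + 371950} = \sqrt{\frac{51329}{15435} + 371950} = \sqrt{\frac{5741099579}{15435}} = \frac{\sqrt{200938485265}}{735}$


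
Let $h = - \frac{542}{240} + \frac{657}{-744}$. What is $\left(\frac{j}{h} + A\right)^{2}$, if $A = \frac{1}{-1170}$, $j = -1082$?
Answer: $\frac{5544341571235498249}{46735134416100} \approx 1.1863 \cdot 10^{5}$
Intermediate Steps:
$A = - \frac{1}{1170} \approx -0.0008547$
$h = - \frac{5843}{1860}$ ($h = \left(-542\right) \frac{1}{240} + 657 \left(- \frac{1}{744}\right) = - \frac{271}{120} - \frac{219}{248} = - \frac{5843}{1860} \approx -3.1414$)
$\left(\frac{j}{h} + A\right)^{2} = \left(- \frac{1082}{- \frac{5843}{1860}} - \frac{1}{1170}\right)^{2} = \left(\left(-1082\right) \left(- \frac{1860}{5843}\right) - \frac{1}{1170}\right)^{2} = \left(\frac{2012520}{5843} - \frac{1}{1170}\right)^{2} = \left(\frac{2354642557}{6836310}\right)^{2} = \frac{5544341571235498249}{46735134416100}$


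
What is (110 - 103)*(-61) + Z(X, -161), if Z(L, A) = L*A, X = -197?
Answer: 31290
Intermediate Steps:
Z(L, A) = A*L
(110 - 103)*(-61) + Z(X, -161) = (110 - 103)*(-61) - 161*(-197) = 7*(-61) + 31717 = -427 + 31717 = 31290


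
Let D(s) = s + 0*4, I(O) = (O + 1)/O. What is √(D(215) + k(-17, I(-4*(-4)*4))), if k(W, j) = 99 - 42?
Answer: 4*√17 ≈ 16.492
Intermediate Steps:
I(O) = (1 + O)/O
k(W, j) = 57
D(s) = s (D(s) = s + 0 = s)
√(D(215) + k(-17, I(-4*(-4)*4))) = √(215 + 57) = √272 = 4*√17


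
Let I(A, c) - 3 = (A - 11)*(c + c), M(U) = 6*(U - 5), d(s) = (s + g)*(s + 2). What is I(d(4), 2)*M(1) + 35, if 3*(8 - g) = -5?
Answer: -6853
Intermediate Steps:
g = 29/3 (g = 8 - ⅓*(-5) = 8 + 5/3 = 29/3 ≈ 9.6667)
d(s) = (2 + s)*(29/3 + s) (d(s) = (s + 29/3)*(s + 2) = (29/3 + s)*(2 + s) = (2 + s)*(29/3 + s))
M(U) = -30 + 6*U (M(U) = 6*(-5 + U) = -30 + 6*U)
I(A, c) = 3 + 2*c*(-11 + A) (I(A, c) = 3 + (A - 11)*(c + c) = 3 + (-11 + A)*(2*c) = 3 + 2*c*(-11 + A))
I(d(4), 2)*M(1) + 35 = (3 - 22*2 + 2*(58/3 + 4² + (35/3)*4)*2)*(-30 + 6*1) + 35 = (3 - 44 + 2*(58/3 + 16 + 140/3)*2)*(-30 + 6) + 35 = (3 - 44 + 2*82*2)*(-24) + 35 = (3 - 44 + 328)*(-24) + 35 = 287*(-24) + 35 = -6888 + 35 = -6853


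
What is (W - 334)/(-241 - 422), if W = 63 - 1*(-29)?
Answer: 242/663 ≈ 0.36501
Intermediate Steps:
W = 92 (W = 63 + 29 = 92)
(W - 334)/(-241 - 422) = (92 - 334)/(-241 - 422) = -242/(-663) = -242*(-1/663) = 242/663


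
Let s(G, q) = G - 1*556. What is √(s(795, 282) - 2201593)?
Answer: I*√2201354 ≈ 1483.7*I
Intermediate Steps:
s(G, q) = -556 + G (s(G, q) = G - 556 = -556 + G)
√(s(795, 282) - 2201593) = √((-556 + 795) - 2201593) = √(239 - 2201593) = √(-2201354) = I*√2201354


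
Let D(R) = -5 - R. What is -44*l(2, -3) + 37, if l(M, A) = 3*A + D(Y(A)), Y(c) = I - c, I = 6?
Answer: 1049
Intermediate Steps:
Y(c) = 6 - c
l(M, A) = -11 + 4*A (l(M, A) = 3*A + (-5 - (6 - A)) = 3*A + (-5 + (-6 + A)) = 3*A + (-11 + A) = -11 + 4*A)
-44*l(2, -3) + 37 = -44*(-11 + 4*(-3)) + 37 = -44*(-11 - 12) + 37 = -44*(-23) + 37 = 1012 + 37 = 1049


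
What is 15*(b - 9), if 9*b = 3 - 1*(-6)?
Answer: -120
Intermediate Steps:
b = 1 (b = (3 - 1*(-6))/9 = (3 + 6)/9 = (⅑)*9 = 1)
15*(b - 9) = 15*(1 - 9) = 15*(-8) = -120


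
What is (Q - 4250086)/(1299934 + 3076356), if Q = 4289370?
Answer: 19642/2188145 ≈ 0.0089765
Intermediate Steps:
(Q - 4250086)/(1299934 + 3076356) = (4289370 - 4250086)/(1299934 + 3076356) = 39284/4376290 = 39284*(1/4376290) = 19642/2188145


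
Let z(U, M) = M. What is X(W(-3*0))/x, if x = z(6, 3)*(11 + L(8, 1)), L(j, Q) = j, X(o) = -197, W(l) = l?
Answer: -197/57 ≈ -3.4561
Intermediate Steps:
x = 57 (x = 3*(11 + 8) = 3*19 = 57)
X(W(-3*0))/x = -197/57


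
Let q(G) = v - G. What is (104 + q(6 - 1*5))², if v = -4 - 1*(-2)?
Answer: 10201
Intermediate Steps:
v = -2 (v = -4 + 2 = -2)
q(G) = -2 - G
(104 + q(6 - 1*5))² = (104 + (-2 - (6 - 1*5)))² = (104 + (-2 - (6 - 5)))² = (104 + (-2 - 1*1))² = (104 + (-2 - 1))² = (104 - 3)² = 101² = 10201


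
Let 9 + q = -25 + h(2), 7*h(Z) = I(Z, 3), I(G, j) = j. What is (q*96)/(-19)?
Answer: 22560/133 ≈ 169.62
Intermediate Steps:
h(Z) = 3/7 (h(Z) = (⅐)*3 = 3/7)
q = -235/7 (q = -9 + (-25 + 3/7) = -9 - 172/7 = -235/7 ≈ -33.571)
(q*96)/(-19) = -235/7*96/(-19) = -22560/7*(-1/19) = 22560/133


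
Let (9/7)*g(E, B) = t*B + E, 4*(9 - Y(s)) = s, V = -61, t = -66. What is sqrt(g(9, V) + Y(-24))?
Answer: 2*sqrt(7095)/3 ≈ 56.155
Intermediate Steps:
Y(s) = 9 - s/4
g(E, B) = -154*B/3 + 7*E/9 (g(E, B) = 7*(-66*B + E)/9 = 7*(E - 66*B)/9 = -154*B/3 + 7*E/9)
sqrt(g(9, V) + Y(-24)) = sqrt((-154/3*(-61) + (7/9)*9) + (9 - 1/4*(-24))) = sqrt((9394/3 + 7) + (9 + 6)) = sqrt(9415/3 + 15) = sqrt(9460/3) = 2*sqrt(7095)/3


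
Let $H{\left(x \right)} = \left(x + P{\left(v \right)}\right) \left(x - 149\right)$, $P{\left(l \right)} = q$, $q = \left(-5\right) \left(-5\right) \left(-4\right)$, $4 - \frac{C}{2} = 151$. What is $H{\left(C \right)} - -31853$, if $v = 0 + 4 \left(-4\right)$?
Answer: $206395$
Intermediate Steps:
$C = -294$ ($C = 8 - 302 = -294$)
$v = -16$ ($v = 0 - 16 = -16$)
$q = -100$ ($q = 25 \left(-4\right) = -100$)
$P{\left(l \right)} = -100$
$H{\left(x \right)} = \left(-149 + x\right) \left(-100 + x\right)$ ($H{\left(x \right)} = \left(x - 100\right) \left(x - 149\right) = \left(-100 + x\right) \left(-149 + x\right) = \left(-149 + x\right) \left(-100 + x\right)$)
$H{\left(C \right)} - -31853 = \left(14900 + \left(-294\right)^{2} - -73206\right) - -31853 = \left(14900 + 86436 + 73206\right) + 31853 = 174542 + 31853 = 206395$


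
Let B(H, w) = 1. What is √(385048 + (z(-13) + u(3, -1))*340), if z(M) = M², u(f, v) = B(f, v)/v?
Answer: 2*√110542 ≈ 664.96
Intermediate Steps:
u(f, v) = 1/v
√(385048 + (z(-13) + u(3, -1))*340) = √(385048 + ((-13)² + 1/(-1))*340) = √(385048 + (169 - 1)*340) = √(385048 + 168*340) = √(385048 + 57120) = √442168 = 2*√110542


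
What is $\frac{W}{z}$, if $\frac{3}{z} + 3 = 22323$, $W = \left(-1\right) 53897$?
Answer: $-400993680$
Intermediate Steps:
$W = -53897$
$z = \frac{1}{7440}$ ($z = \frac{3}{-3 + 22323} = \frac{3}{22320} = 3 \cdot \frac{1}{22320} = \frac{1}{7440} \approx 0.00013441$)
$\frac{W}{z} = - 53897 \frac{1}{\frac{1}{7440}} = \left(-53897\right) 7440 = -400993680$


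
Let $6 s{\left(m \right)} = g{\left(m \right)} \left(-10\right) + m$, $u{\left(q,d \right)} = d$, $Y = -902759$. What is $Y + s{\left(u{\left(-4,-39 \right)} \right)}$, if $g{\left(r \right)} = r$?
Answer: $- \frac{1805401}{2} \approx -9.027 \cdot 10^{5}$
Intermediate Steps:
$s{\left(m \right)} = - \frac{3 m}{2}$ ($s{\left(m \right)} = \frac{m \left(-10\right) + m}{6} = \frac{- 10 m + m}{6} = \frac{\left(-9\right) m}{6} = - \frac{3 m}{2}$)
$Y + s{\left(u{\left(-4,-39 \right)} \right)} = -902759 - - \frac{117}{2} = -902759 + \frac{117}{2} = - \frac{1805401}{2}$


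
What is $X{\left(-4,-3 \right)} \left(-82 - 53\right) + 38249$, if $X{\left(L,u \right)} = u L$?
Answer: $36629$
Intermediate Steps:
$X{\left(L,u \right)} = L u$
$X{\left(-4,-3 \right)} \left(-82 - 53\right) + 38249 = \left(-4\right) \left(-3\right) \left(-82 - 53\right) + 38249 = 12 \left(-135\right) + 38249 = -1620 + 38249 = 36629$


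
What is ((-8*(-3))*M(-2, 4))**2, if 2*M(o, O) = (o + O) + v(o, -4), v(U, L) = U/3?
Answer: 256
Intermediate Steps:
v(U, L) = U/3 (v(U, L) = U*(1/3) = U/3)
M(o, O) = O/2 + 2*o/3 (M(o, O) = ((o + O) + o/3)/2 = ((O + o) + o/3)/2 = (O + 4*o/3)/2 = O/2 + 2*o/3)
((-8*(-3))*M(-2, 4))**2 = ((-8*(-3))*((1/2)*4 + (2/3)*(-2)))**2 = (24*(2 - 4/3))**2 = (24*(2/3))**2 = 16**2 = 256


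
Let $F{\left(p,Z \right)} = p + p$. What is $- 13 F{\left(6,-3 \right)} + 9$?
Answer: $-147$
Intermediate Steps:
$F{\left(p,Z \right)} = 2 p$
$- 13 F{\left(6,-3 \right)} + 9 = - 13 \cdot 2 \cdot 6 + 9 = \left(-13\right) 12 + 9 = -156 + 9 = -147$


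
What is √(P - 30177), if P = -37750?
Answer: I*√67927 ≈ 260.63*I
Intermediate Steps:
√(P - 30177) = √(-37750 - 30177) = √(-67927) = I*√67927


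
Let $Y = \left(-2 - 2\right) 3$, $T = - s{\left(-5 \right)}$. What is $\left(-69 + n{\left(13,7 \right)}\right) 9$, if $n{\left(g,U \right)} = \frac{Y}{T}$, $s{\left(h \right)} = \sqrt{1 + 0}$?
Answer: $-513$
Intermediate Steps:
$s{\left(h \right)} = 1$ ($s{\left(h \right)} = \sqrt{1} = 1$)
$T = -1$ ($T = \left(-1\right) 1 = -1$)
$Y = -12$ ($Y = \left(-4\right) 3 = -12$)
$n{\left(g,U \right)} = 12$ ($n{\left(g,U \right)} = - \frac{12}{-1} = \left(-12\right) \left(-1\right) = 12$)
$\left(-69 + n{\left(13,7 \right)}\right) 9 = \left(-69 + 12\right) 9 = \left(-57\right) 9 = -513$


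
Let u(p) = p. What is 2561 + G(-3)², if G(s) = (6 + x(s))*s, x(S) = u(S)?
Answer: 2642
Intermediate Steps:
x(S) = S
G(s) = s*(6 + s) (G(s) = (6 + s)*s = s*(6 + s))
2561 + G(-3)² = 2561 + (-3*(6 - 3))² = 2561 + (-3*3)² = 2561 + (-9)² = 2561 + 81 = 2642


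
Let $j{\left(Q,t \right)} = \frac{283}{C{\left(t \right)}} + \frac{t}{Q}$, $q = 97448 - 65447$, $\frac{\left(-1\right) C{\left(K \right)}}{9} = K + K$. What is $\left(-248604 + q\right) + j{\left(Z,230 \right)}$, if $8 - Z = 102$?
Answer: $- \frac{42147101141}{194580} \approx -2.1661 \cdot 10^{5}$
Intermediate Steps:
$Z = -94$ ($Z = 8 - 102 = -94$)
$C{\left(K \right)} = - 18 K$ ($C{\left(K \right)} = - 9 \left(K + K\right) = - 9 \cdot 2 K = - 18 K$)
$q = 32001$ ($q = 97448 - 65447 = 32001$)
$j{\left(Q,t \right)} = - \frac{283}{18 t} + \frac{t}{Q}$ ($j{\left(Q,t \right)} = \frac{283}{\left(-18\right) t} + \frac{t}{Q} = 283 \left(- \frac{1}{18 t}\right) + \frac{t}{Q} = - \frac{283}{18 t} + \frac{t}{Q}$)
$\left(-248604 + q\right) + j{\left(Z,230 \right)} = \left(-248604 + 32001\right) + \left(- \frac{283}{18 \cdot 230} + \frac{230}{-94}\right) = -216603 + \left(\left(- \frac{283}{18}\right) \frac{1}{230} + 230 \left(- \frac{1}{94}\right)\right) = -216603 - \frac{489401}{194580} = - \frac{42147101141}{194580}$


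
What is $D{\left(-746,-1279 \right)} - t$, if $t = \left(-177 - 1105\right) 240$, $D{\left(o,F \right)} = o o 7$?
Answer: $4203292$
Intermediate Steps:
$D{\left(o,F \right)} = 7 o^{2}$ ($D{\left(o,F \right)} = o^{2} \cdot 7 = 7 o^{2}$)
$t = -307680$ ($t = \left(-1282\right) 240 = -307680$)
$D{\left(-746,-1279 \right)} - t = 7 \left(-746\right)^{2} - -307680 = 7 \cdot 556516 + 307680 = 3895612 + 307680 = 4203292$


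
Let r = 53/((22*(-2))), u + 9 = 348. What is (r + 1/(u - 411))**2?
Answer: 931225/627264 ≈ 1.4846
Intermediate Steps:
u = 339 (u = -9 + 348 = 339)
r = -53/44 (r = 53/(-44) = 53*(-1/44) = -53/44 ≈ -1.2045)
(r + 1/(u - 411))**2 = (-53/44 + 1/(339 - 411))**2 = (-53/44 + 1/(-72))**2 = (-53/44 - 1/72)**2 = (-965/792)**2 = 931225/627264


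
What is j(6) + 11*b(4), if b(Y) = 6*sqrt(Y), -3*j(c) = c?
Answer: 130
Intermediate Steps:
j(c) = -c/3
j(6) + 11*b(4) = -1/3*6 + 11*(6*sqrt(4)) = -2 + 11*(6*2) = -2 + 11*12 = -2 + 132 = 130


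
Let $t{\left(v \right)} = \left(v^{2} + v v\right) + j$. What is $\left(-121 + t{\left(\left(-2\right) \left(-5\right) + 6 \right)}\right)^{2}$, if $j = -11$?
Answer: $144400$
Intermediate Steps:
$t{\left(v \right)} = -11 + 2 v^{2}$ ($t{\left(v \right)} = \left(v^{2} + v v\right) - 11 = \left(v^{2} + v^{2}\right) - 11 = 2 v^{2} - 11 = -11 + 2 v^{2}$)
$\left(-121 + t{\left(\left(-2\right) \left(-5\right) + 6 \right)}\right)^{2} = \left(-121 - \left(11 - 2 \left(\left(-2\right) \left(-5\right) + 6\right)^{2}\right)\right)^{2} = \left(-121 - \left(11 - 2 \left(10 + 6\right)^{2}\right)\right)^{2} = \left(-121 - \left(11 - 2 \cdot 16^{2}\right)\right)^{2} = \left(-121 + \left(-11 + 2 \cdot 256\right)\right)^{2} = \left(-121 + \left(-11 + 512\right)\right)^{2} = \left(-121 + 501\right)^{2} = 380^{2} = 144400$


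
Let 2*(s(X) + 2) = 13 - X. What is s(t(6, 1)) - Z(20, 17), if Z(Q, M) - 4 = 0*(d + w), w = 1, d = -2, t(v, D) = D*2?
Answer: -1/2 ≈ -0.50000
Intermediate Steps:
t(v, D) = 2*D
s(X) = 9/2 - X/2 (s(X) = -2 + (13 - X)/2 = -2 + (13/2 - X/2) = 9/2 - X/2)
Z(Q, M) = 4 (Z(Q, M) = 4 + 0*(-2 + 1) = 4 + 0*(-1) = 4 + 0 = 4)
s(t(6, 1)) - Z(20, 17) = (9/2 - 1) - 1*4 = (9/2 - 1/2*2) - 4 = (9/2 - 1) - 4 = 7/2 - 4 = -1/2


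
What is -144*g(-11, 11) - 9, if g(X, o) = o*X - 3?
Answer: 17847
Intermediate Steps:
g(X, o) = -3 + X*o (g(X, o) = X*o - 3 = -3 + X*o)
-144*g(-11, 11) - 9 = -144*(-3 - 11*11) - 9 = -144*(-3 - 121) - 9 = -144*(-124) - 9 = 17856 - 9 = 17847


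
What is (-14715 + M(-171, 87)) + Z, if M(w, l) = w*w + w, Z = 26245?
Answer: 40600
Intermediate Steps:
M(w, l) = w + w² (M(w, l) = w² + w = w + w²)
(-14715 + M(-171, 87)) + Z = (-14715 - 171*(1 - 171)) + 26245 = (-14715 - 171*(-170)) + 26245 = (-14715 + 29070) + 26245 = 14355 + 26245 = 40600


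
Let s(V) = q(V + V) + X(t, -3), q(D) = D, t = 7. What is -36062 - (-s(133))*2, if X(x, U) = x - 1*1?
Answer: -35518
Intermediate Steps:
X(x, U) = -1 + x (X(x, U) = x - 1 = -1 + x)
s(V) = 6 + 2*V (s(V) = (V + V) + (-1 + 7) = 2*V + 6 = 6 + 2*V)
-36062 - (-s(133))*2 = -36062 - (-(6 + 2*133))*2 = -36062 - (-(6 + 266))*2 = -36062 - (-1*272)*2 = -36062 - (-272)*2 = -36062 - 1*(-544) = -36062 + 544 = -35518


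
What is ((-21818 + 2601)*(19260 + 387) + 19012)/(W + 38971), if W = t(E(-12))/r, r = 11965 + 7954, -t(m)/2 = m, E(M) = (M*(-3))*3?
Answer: -326963791811/33750571 ≈ -9687.7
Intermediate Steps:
E(M) = -9*M (E(M) = -3*M*3 = -9*M)
t(m) = -2*m
r = 19919
W = -216/19919 (W = -(-18)*(-12)/19919 = -2*108*(1/19919) = -216*1/19919 = -216/19919 ≈ -0.010844)
((-21818 + 2601)*(19260 + 387) + 19012)/(W + 38971) = ((-21818 + 2601)*(19260 + 387) + 19012)/(-216/19919 + 38971) = (-19217*19647 + 19012)/(776263133/19919) = (-377556399 + 19012)*(19919/776263133) = -377537387*19919/776263133 = -326963791811/33750571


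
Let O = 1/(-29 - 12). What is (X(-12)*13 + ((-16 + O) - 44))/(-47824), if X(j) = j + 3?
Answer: 3629/980392 ≈ 0.0037016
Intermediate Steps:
X(j) = 3 + j
O = -1/41 (O = 1/(-41) = -1/41 ≈ -0.024390)
(X(-12)*13 + ((-16 + O) - 44))/(-47824) = ((3 - 12)*13 + ((-16 - 1/41) - 44))/(-47824) = (-9*13 + (-657/41 - 44))*(-1/47824) = (-117 - 2461/41)*(-1/47824) = -7258/41*(-1/47824) = 3629/980392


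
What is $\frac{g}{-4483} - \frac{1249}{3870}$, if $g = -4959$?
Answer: $\frac{13592063}{17349210} \approx 0.78344$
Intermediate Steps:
$\frac{g}{-4483} - \frac{1249}{3870} = - \frac{4959}{-4483} - \frac{1249}{3870} = \left(-4959\right) \left(- \frac{1}{4483}\right) - \frac{1249}{3870} = \frac{4959}{4483} - \frac{1249}{3870} = \frac{13592063}{17349210}$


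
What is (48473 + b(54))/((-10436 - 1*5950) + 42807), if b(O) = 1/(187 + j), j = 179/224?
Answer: 2039113915/1111452207 ≈ 1.8346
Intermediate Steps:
j = 179/224 (j = 179*(1/224) = 179/224 ≈ 0.79911)
b(O) = 224/42067 (b(O) = 1/(187 + 179/224) = 1/(42067/224) = 224/42067)
(48473 + b(54))/((-10436 - 1*5950) + 42807) = (48473 + 224/42067)/((-10436 - 1*5950) + 42807) = 2039113915/(42067*((-10436 - 5950) + 42807)) = 2039113915/(42067*(-16386 + 42807)) = (2039113915/42067)/26421 = (2039113915/42067)*(1/26421) = 2039113915/1111452207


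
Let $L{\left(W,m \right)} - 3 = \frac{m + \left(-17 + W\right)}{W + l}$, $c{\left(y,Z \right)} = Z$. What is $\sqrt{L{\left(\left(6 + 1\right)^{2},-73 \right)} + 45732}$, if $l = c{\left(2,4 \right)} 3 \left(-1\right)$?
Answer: $\frac{\sqrt{62609698}}{37} \approx 213.85$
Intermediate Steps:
$l = -12$ ($l = 4 \cdot 3 \left(-1\right) = 12 \left(-1\right) = -12$)
$L{\left(W,m \right)} = 3 + \frac{-17 + W + m}{-12 + W}$ ($L{\left(W,m \right)} = 3 + \frac{m + \left(-17 + W\right)}{W - 12} = 3 + \frac{-17 + W + m}{-12 + W}$)
$\sqrt{L{\left(\left(6 + 1\right)^{2},-73 \right)} + 45732} = \sqrt{\frac{-53 - 73 + 4 \left(6 + 1\right)^{2}}{-12 + \left(6 + 1\right)^{2}} + 45732} = \sqrt{\frac{-53 - 73 + 4 \cdot 7^{2}}{-12 + 7^{2}} + 45732} = \sqrt{\frac{-53 - 73 + 4 \cdot 49}{-12 + 49} + 45732} = \sqrt{\frac{-53 - 73 + 196}{37} + 45732} = \sqrt{\frac{1}{37} \cdot 70 + 45732} = \sqrt{\frac{70}{37} + 45732} = \sqrt{\frac{1692154}{37}} = \frac{\sqrt{62609698}}{37}$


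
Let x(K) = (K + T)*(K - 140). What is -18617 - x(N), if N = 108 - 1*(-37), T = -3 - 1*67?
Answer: -18992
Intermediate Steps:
T = -70 (T = -3 - 67 = -70)
N = 145 (N = 108 + 37 = 145)
x(K) = (-140 + K)*(-70 + K) (x(K) = (K - 70)*(K - 140) = (-70 + K)*(-140 + K) = (-140 + K)*(-70 + K))
-18617 - x(N) = -18617 - (9800 + 145² - 210*145) = -18617 - (9800 + 21025 - 30450) = -18617 - 1*375 = -18617 - 375 = -18992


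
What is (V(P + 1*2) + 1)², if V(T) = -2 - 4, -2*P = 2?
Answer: 25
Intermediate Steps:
P = -1 (P = -½*2 = -1)
V(T) = -6
(V(P + 1*2) + 1)² = (-6 + 1)² = (-5)² = 25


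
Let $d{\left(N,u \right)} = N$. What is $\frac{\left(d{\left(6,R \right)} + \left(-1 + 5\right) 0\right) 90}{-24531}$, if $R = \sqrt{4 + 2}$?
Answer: $- \frac{180}{8177} \approx -0.022013$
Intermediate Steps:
$R = \sqrt{6} \approx 2.4495$
$\frac{\left(d{\left(6,R \right)} + \left(-1 + 5\right) 0\right) 90}{-24531} = \frac{\left(6 + \left(-1 + 5\right) 0\right) 90}{-24531} = \left(6 + 4 \cdot 0\right) 90 \left(- \frac{1}{24531}\right) = \left(6 + 0\right) 90 \left(- \frac{1}{24531}\right) = 6 \cdot 90 \left(- \frac{1}{24531}\right) = 540 \left(- \frac{1}{24531}\right) = - \frac{180}{8177}$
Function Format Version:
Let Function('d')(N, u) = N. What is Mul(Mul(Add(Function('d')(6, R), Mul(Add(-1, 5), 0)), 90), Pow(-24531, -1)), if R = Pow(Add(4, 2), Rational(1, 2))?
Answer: Rational(-180, 8177) ≈ -0.022013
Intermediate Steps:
R = Pow(6, Rational(1, 2)) ≈ 2.4495
Mul(Mul(Add(Function('d')(6, R), Mul(Add(-1, 5), 0)), 90), Pow(-24531, -1)) = Mul(Mul(Add(6, Mul(Add(-1, 5), 0)), 90), Pow(-24531, -1)) = Mul(Mul(Add(6, Mul(4, 0)), 90), Rational(-1, 24531)) = Mul(Mul(Add(6, 0), 90), Rational(-1, 24531)) = Mul(Mul(6, 90), Rational(-1, 24531)) = Mul(540, Rational(-1, 24531)) = Rational(-180, 8177)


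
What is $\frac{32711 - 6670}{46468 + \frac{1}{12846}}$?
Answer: $\frac{334522686}{596927929} \approx 0.56041$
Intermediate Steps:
$\frac{32711 - 6670}{46468 + \frac{1}{12846}} = \frac{26041}{46468 + \frac{1}{12846}} = \frac{26041}{\frac{596927929}{12846}} = 26041 \cdot \frac{12846}{596927929} = \frac{334522686}{596927929}$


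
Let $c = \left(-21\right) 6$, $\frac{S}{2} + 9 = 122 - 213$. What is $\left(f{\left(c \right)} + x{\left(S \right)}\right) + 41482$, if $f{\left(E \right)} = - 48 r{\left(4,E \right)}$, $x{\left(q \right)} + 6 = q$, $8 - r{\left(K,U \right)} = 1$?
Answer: $40940$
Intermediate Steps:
$S = -200$ ($S = -18 + 2 \left(122 - 213\right) = -18 + 2 \left(-91\right) = -18 - 182 = -200$)
$r{\left(K,U \right)} = 7$ ($r{\left(K,U \right)} = 8 - 1 = 7$)
$x{\left(q \right)} = -6 + q$
$c = -126$
$f{\left(E \right)} = -336$ ($f{\left(E \right)} = \left(-48\right) 7 = -336$)
$\left(f{\left(c \right)} + x{\left(S \right)}\right) + 41482 = \left(-336 - 206\right) + 41482 = -542 + 41482 = 40940$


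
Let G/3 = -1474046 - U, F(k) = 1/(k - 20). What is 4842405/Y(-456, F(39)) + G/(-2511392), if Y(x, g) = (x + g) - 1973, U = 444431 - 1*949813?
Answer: -222046398891/111443020 ≈ -1992.5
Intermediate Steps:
F(k) = 1/(-20 + k)
U = -505382 (U = 444431 - 949813 = -505382)
Y(x, g) = -1973 + g + x (Y(x, g) = (g + x) - 1973 = -1973 + g + x)
G = -2905992 (G = 3*(-1474046 - 1*(-505382)) = 3*(-1474046 + 505382) = 3*(-968664) = -2905992)
4842405/Y(-456, F(39)) + G/(-2511392) = 4842405/(-1973 + 1/(-20 + 39) - 456) - 2905992/(-2511392) = 4842405/(-1973 + 1/19 - 456) - 2905992*(-1/2511392) = 4842405/(-1973 + 1/19 - 456) + 363249/313924 = 4842405/(-46150/19) + 363249/313924 = 4842405*(-19/46150) + 363249/313924 = -18401139/9230 + 363249/313924 = -222046398891/111443020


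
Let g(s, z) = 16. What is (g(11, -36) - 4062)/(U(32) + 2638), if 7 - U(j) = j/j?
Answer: -2023/1322 ≈ -1.5303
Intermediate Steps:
U(j) = 6 (U(j) = 7 - j/j = 7 - 1*1 = 7 - 1 = 6)
(g(11, -36) - 4062)/(U(32) + 2638) = (16 - 4062)/(6 + 2638) = -4046/2644 = -4046*1/2644 = -2023/1322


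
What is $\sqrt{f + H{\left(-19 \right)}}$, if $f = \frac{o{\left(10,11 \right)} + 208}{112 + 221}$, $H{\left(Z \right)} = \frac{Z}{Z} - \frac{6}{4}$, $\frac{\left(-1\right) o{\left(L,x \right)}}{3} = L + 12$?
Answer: $\frac{7 i \sqrt{74}}{222} \approx 0.27124 i$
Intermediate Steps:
$o{\left(L,x \right)} = -36 - 3 L$ ($o{\left(L,x \right)} = - 3 \left(L + 12\right) = - 3 \left(12 + L\right) = -36 - 3 L$)
$H{\left(Z \right)} = - \frac{1}{2}$ ($H{\left(Z \right)} = 1 - \frac{3}{2} = - \frac{1}{2}$)
$f = \frac{142}{333}$ ($f = \frac{\left(-36 - 30\right) + 208}{112 + 221} = \frac{\left(-36 - 30\right) + 208}{333} = \left(-66 + 208\right) \frac{1}{333} = 142 \cdot \frac{1}{333} = \frac{142}{333} \approx 0.42643$)
$\sqrt{f + H{\left(-19 \right)}} = \sqrt{\frac{142}{333} - \frac{1}{2}} = \sqrt{- \frac{49}{666}} = \frac{7 i \sqrt{74}}{222}$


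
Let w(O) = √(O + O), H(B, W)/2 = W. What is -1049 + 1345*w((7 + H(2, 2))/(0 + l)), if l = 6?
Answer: -1049 + 1345*√33/3 ≈ 1526.5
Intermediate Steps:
H(B, W) = 2*W
w(O) = √2*√O (w(O) = √(2*O) = √2*√O)
-1049 + 1345*w((7 + H(2, 2))/(0 + l)) = -1049 + 1345*(√2*√((7 + 2*2)/(0 + 6))) = -1049 + 1345*(√2*√((7 + 4)/6)) = -1049 + 1345*(√2*√(11*(⅙))) = -1049 + 1345*(√2*√(11/6)) = -1049 + 1345*(√2*(√66/6)) = -1049 + 1345*(√33/3) = -1049 + 1345*√33/3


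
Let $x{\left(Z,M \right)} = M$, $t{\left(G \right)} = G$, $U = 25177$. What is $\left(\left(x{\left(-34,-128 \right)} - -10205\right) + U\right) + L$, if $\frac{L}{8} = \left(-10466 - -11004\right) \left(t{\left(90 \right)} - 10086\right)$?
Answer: $-42987530$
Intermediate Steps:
$L = -43022784$ ($L = 8 \left(-10466 - -11004\right) \left(90 - 10086\right) = 8 \left(-10466 + 11004\right) \left(-9996\right) = 8 \cdot 538 \left(-9996\right) = 8 \left(-5377848\right) = -43022784$)
$\left(\left(x{\left(-34,-128 \right)} - -10205\right) + U\right) + L = \left(\left(-128 - -10205\right) + 25177\right) - 43022784 = \left(\left(-128 + 10205\right) + 25177\right) - 43022784 = \left(10077 + 25177\right) - 43022784 = 35254 - 43022784 = -42987530$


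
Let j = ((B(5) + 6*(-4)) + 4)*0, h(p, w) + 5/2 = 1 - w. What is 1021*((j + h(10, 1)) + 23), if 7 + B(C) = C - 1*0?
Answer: 41861/2 ≈ 20931.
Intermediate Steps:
B(C) = -7 + C (B(C) = -7 + (C - 1*0) = -7 + (C + 0) = -7 + C)
h(p, w) = -3/2 - w (h(p, w) = -5/2 + (1 - w) = -3/2 - w)
j = 0 (j = (((-7 + 5) + 6*(-4)) + 4)*0 = ((-2 - 24) + 4)*0 = (-26 + 4)*0 = -22*0 = 0)
1021*((j + h(10, 1)) + 23) = 1021*((0 + (-3/2 - 1*1)) + 23) = 1021*((0 + (-3/2 - 1)) + 23) = 1021*((0 - 5/2) + 23) = 1021*(-5/2 + 23) = 1021*(41/2) = 41861/2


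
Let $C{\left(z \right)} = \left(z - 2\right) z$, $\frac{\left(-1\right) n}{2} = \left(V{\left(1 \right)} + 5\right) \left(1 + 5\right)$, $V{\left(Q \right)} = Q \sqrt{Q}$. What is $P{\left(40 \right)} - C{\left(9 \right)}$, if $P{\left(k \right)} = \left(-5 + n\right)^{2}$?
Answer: $5866$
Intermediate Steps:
$V{\left(Q \right)} = Q^{\frac{3}{2}}$
$n = -72$ ($n = - 2 \left(1^{\frac{3}{2}} + 5\right) \left(1 + 5\right) = - 2 \left(1 + 5\right) 6 = - 2 \cdot 6 \cdot 6 = \left(-2\right) 36 = -72$)
$C{\left(z \right)} = z \left(-2 + z\right)$ ($C{\left(z \right)} = \left(-2 + z\right) z = z \left(-2 + z\right)$)
$P{\left(k \right)} = 5929$ ($P{\left(k \right)} = \left(-5 - 72\right)^{2} = \left(-77\right)^{2} = 5929$)
$P{\left(40 \right)} - C{\left(9 \right)} = 5929 - 9 \left(-2 + 9\right) = 5929 - 9 \cdot 7 = 5929 - 63 = 5866$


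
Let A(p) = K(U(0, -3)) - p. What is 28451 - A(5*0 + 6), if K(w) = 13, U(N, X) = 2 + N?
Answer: 28444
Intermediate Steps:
A(p) = 13 - p
28451 - A(5*0 + 6) = 28451 - (13 - (5*0 + 6)) = 28451 - (13 - (0 + 6)) = 28451 - (13 - 1*6) = 28451 - (13 - 6) = 28451 - 1*7 = 28451 - 7 = 28444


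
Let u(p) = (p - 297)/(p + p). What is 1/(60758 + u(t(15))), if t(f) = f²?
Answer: 25/1518946 ≈ 1.6459e-5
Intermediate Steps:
u(p) = (-297 + p)/(2*p) (u(p) = (-297 + p)/((2*p)) = (-297 + p)*(1/(2*p)) = (-297 + p)/(2*p))
1/(60758 + u(t(15))) = 1/(60758 + (-297 + 15²)/(2*(15²))) = 1/(60758 + (½)*(-297 + 225)/225) = 1/(60758 + (½)*(1/225)*(-72)) = 1/(60758 - 4/25) = 1/(1518946/25) = 25/1518946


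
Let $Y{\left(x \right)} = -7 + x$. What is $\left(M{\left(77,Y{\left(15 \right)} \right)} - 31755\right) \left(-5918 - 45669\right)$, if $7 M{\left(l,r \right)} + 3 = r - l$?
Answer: $\frac{11470730559}{7} \approx 1.6387 \cdot 10^{9}$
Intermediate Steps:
$M{\left(l,r \right)} = - \frac{3}{7} - \frac{l}{7} + \frac{r}{7}$ ($M{\left(l,r \right)} = - \frac{3}{7} + \frac{r - l}{7} = - \frac{3}{7} - \left(- \frac{r}{7} + \frac{l}{7}\right) = - \frac{3}{7} - \frac{l}{7} + \frac{r}{7}$)
$\left(M{\left(77,Y{\left(15 \right)} \right)} - 31755\right) \left(-5918 - 45669\right) = \left(\left(- \frac{3}{7} - 11 + \frac{-7 + 15}{7}\right) - 31755\right) \left(-5918 - 45669\right) = \left(\left(- \frac{3}{7} - 11 + \frac{1}{7} \cdot 8\right) - 31755\right) \left(-51587\right) = \left(\left(- \frac{3}{7} - 11 + \frac{8}{7}\right) - 31755\right) \left(-51587\right) = \left(- \frac{72}{7} - 31755\right) \left(-51587\right) = \left(- \frac{222357}{7}\right) \left(-51587\right) = \frac{11470730559}{7}$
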